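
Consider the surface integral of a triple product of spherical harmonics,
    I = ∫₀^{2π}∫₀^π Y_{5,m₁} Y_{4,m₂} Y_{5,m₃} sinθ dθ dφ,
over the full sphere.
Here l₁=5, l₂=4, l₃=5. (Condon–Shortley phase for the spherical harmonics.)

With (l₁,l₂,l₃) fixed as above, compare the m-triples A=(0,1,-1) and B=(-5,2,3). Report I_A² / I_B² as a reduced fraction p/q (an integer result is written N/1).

1/12

Shared (l₁,l₂,l₃)=(5,4,5): N and (l;000)² cancel in I_A²/I_B².
A: Δ = 4!·6!·4!/15! = 1/3153150; Racah Σ t=1..4: t=1:−1/6912 t=2:+1/864 t=3:−1/1152 t=4:+1/17280 = 7/34560; ⇒ 3j(5 4 5; 0 1 -1)² = 1/429, sgn +1
B: Δ = 4!·6!·4!/15! = 1/3153150; Racah Σ t=4..4: t=4:+1/69120 = 1/69120; ⇒ 3j(5 4 5; -5 2 3)² = 4/143, sgn +1
I_A²/I_B² = (1/429)/(4/143) = 1/12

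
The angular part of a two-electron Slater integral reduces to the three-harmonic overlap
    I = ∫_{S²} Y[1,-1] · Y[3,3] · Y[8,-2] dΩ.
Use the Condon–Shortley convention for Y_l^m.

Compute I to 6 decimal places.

0.000000

l₃=8 ∉ [2,4] — triangle fails ⇒ I = 0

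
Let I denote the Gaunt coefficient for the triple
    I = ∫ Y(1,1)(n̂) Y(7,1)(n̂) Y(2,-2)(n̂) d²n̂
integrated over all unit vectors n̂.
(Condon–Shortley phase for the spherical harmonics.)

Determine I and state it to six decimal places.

0.000000

|1−7|≤2≤1+7 violated ⇒ I = 0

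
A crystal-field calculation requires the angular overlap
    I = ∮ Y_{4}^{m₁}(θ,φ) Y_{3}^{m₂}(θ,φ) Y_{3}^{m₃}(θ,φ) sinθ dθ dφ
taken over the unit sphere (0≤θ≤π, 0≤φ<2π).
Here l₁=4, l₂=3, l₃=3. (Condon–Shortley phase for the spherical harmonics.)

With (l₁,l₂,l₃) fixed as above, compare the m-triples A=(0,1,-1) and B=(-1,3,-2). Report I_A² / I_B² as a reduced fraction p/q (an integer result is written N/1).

l's match ⇒ only the (l;m) 3-j factors differ between A and B.
A: triangle coeff Δ(4,3,3) = 1/34650; Σ_t [2,4]: t=2:+1/32 t=3:−1/36 t=4:+1/1152 = 5/1152; (3j)²=1/1386 [(4 3 3; 0 1 -1)], sign=+1
B: triangle coeff Δ(4,3,3) = 1/34650; Σ_t [4,4]: t=4:+1/288 = 1/288; (3j)²=5/231 [(4 3 3; -1 3 -2)], sign=-1
I_A²/I_B² = (1/1386)/(5/231) = 1/30

1/30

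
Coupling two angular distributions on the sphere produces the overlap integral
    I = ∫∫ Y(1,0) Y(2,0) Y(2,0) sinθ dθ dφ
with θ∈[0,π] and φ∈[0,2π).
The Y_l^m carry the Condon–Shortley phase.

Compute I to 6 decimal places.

0.000000

Σlᵢ=5 odd — θ-integrand is odd under cosθ→−cosθ; I=0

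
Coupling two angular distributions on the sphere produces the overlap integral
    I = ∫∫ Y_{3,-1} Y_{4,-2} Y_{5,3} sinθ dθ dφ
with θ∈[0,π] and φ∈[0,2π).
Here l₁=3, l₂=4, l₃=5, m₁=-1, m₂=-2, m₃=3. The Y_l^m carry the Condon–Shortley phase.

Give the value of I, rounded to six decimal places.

-0.144236

Rules hold: Σm=0, L=12 even, 1≤5≤7.
N = 7·9·11 = 693
Δ = 2!·4!·6!/13! = 1/180180
Racah Σ t=0..2: t=0:+1/576 t=1:−1/144 t=2:+1/576 = -1/288
⇒ 3j(3 4 5; 0 0 0)² = 20/1001, sgn +1
Racah Σ t=0..2: t=0:+1/2304 t=1:−1/720 t=2:+1/5760 = -1/1280
⇒ 3j(3 4 5; -1 -2 3)² = 27/1430, sgn -1
4πI² = N·(3j₀)²·(3jₘ)² = 486/1859
I = -1·√(0.261431/4π) = -0.14423595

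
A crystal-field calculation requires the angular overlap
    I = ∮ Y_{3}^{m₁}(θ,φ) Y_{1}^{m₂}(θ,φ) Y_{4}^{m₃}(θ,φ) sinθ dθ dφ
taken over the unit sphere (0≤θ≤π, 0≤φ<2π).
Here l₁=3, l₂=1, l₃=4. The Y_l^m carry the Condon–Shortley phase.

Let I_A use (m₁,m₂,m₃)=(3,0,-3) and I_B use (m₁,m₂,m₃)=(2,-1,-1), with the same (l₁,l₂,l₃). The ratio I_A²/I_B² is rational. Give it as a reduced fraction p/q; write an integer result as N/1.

7/3

l's match ⇒ only the (l;m) 3-j factors differ between A and B.
A: triangle coeff Δ(3,1,4) = 1/252; Σ_t [0,0]: t=0:+1/720 = 1/720; (3j)²=1/36 [(3 1 4; 3 0 -3)], sign=-1
B: triangle coeff Δ(3,1,4) = 1/252; Σ_t [0,0]: t=0:+1/240 = 1/240; (3j)²=1/84 [(3 1 4; 2 -1 -1)], sign=-1
I_A²/I_B² = (1/36)/(1/84) = 7/3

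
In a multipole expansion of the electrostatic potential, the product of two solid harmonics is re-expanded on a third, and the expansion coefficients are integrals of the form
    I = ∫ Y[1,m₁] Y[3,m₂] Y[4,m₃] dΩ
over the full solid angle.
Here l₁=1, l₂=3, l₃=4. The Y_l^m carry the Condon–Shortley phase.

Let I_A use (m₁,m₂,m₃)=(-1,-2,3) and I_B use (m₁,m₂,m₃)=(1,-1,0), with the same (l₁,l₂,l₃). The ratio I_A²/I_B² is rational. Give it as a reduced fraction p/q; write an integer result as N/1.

l's match ⇒ only the (l;m) 3-j factors differ between A and B.
A: triangle coeff Δ(1,3,4) = 1/252; Σ_t [0,0]: t=0:+1/240 = 1/240; (3j)²=1/12 [(1 3 4; -1 -2 3)], sign=-1
B: triangle coeff Δ(1,3,4) = 1/252; Σ_t [0,0]: t=0:+1/96 = 1/96; (3j)²=1/42 [(1 3 4; 1 -1 0)], sign=+1
I_A²/I_B² = (1/12)/(1/42) = 7/2

7/2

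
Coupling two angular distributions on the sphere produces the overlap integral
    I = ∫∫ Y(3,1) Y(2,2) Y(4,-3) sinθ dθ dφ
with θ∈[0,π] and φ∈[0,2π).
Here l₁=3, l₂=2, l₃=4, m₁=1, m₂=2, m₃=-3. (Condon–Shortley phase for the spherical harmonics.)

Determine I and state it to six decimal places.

l₁+l₂+l₃=9 is odd: 3j(l;000)=0 ⇒ I=0

0.000000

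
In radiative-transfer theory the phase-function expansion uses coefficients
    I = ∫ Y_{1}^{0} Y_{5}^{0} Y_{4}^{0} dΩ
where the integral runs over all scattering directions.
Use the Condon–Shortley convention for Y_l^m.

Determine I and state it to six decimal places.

0.245532

m-sum 0 ✓  L=10 even ✓  4≤4≤6 ✓
Π(2lᵢ+1) = 3×11×9 = 297
triangle coeff Δ(1,5,4) = 1/495
Σ_t [1,1]: t=1:−1/576 = -1/576
(3j)²=5/99 [(1 5 4; 0 0 0)], sign=-1
(m-triple is (0,0,0) — same symbol as above.)
⇒ 4πI² = 25/33
I = (+1)√(25/33/(4π)) = 0.24553200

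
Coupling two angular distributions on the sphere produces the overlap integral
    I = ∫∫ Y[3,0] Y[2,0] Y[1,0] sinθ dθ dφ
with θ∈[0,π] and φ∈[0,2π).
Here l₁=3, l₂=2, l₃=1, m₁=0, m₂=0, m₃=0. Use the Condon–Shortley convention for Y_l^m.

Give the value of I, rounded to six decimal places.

0.247767

m-sum 0 ✓  L=6 even ✓  1≤1≤5 ✓
Π(2lᵢ+1) = 7×5×3 = 105
triangle coeff Δ(3,2,1) = 1/105
Σ_t [2,2]: t=2:+1/4 = 1/4
(3j)²=3/35 [(3 2 1; 0 0 0)], sign=-1
(m-triple is (0,0,0) — same symbol as above.)
⇒ 4πI² = 27/35
I = (+1)√(27/35/(4π)) = 0.24776670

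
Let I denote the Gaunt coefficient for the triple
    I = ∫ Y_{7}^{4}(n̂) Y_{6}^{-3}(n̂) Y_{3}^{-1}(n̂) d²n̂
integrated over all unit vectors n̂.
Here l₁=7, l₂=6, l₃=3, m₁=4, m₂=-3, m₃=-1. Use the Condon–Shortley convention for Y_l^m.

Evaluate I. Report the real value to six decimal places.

Rules hold: Σm=0, L=16 even, 1≤3≤13.
N = 15·13·7 = 1365
Δ = 10!·4!·2!/17! = 1/2042040
Racah Σ t=4..6: t=4:+1/207360 t=5:−1/57600 t=6:+1/207360 = -1/129600
⇒ 3j(7 6 3; 0 0 0)² = 168/12155, sgn +1
Racah Σ t=1..3: t=1:−1/2903040 t=2:+1/483840 t=3:−1/1451520 = 1/967680
⇒ 3j(7 6 3; 4 -3 -1)² = 81/6188, sgn +1
4πI² = N·(3j₀)²·(3jₘ)² = 10206/41327
I = +1·√(0.246957/4π) = 0.14018641

0.140186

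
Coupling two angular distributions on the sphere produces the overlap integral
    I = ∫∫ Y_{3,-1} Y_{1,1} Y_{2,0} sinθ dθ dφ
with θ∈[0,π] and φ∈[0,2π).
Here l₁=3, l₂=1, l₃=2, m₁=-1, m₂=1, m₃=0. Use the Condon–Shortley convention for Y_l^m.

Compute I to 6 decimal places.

Rules hold: Σm=0, L=6 even, 2≤2≤4.
N = 7·3·5 = 105
Δ = 2!·4!·0!/7! = 1/105
Racah Σ t=1..1: t=1:−1/4 = -1/4
⇒ 3j(3 1 2; 0 0 0)² = 3/35, sgn -1
Racah Σ t=2..2: t=2:+1/8 = 1/8
⇒ 3j(3 1 2; -1 1 0)² = 2/35, sgn +1
4πI² = N·(3j₀)²·(3jₘ)² = 18/35
I = -1·√(0.514286/4π) = -0.20230066

-0.202301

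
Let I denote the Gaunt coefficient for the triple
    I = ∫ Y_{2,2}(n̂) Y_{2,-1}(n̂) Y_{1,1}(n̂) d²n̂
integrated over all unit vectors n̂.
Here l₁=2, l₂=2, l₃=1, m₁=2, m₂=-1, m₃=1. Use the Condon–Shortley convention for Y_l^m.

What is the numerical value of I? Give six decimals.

0.000000

m-sum = 2 − 1 + 1 = 2 ≠ 0 ⇒ I = 0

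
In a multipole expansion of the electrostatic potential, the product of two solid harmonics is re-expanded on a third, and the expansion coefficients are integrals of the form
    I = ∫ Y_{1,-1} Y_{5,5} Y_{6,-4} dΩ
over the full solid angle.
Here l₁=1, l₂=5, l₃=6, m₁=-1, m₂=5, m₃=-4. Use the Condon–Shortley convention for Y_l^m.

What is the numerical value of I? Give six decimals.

Checks pass: Σm=0; 12 even; l₃=6∈[4,6].
(2·1+1)(2·5+1)(2·6+1) = 429
Δ: 0! 2! 10! / 13! → 1/858
sum: t=0:+1/14400 = 1/14400
3j²(1 5 6; 0 0 0) = Δ·Π!·Σ² = 6/143  (sign +1)
sum: t=0:+1/7257600 = 1/7257600
3j²(1 5 6; -1 5 -4) = Δ·Π!·Σ² = 1/858  (sign +1)
combine: 4πI² = 429·6/143·1/858 = 3/143
take √, sign +1: I = 0.04085899

0.040859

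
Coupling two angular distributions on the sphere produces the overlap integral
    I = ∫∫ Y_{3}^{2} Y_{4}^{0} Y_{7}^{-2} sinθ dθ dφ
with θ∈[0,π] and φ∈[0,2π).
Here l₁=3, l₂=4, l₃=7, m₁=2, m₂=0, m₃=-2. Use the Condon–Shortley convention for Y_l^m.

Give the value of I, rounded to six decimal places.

0.169123

m-sum 0 ✓  L=14 even ✓  1≤7≤7 ✓
Π(2lᵢ+1) = 7×9×15 = 945
triangle coeff Δ(3,4,7) = 1/45045
Σ_t [0,0]: t=0:+1/20736 = 1/20736
(3j)²=35/1287 [(3 4 7; 0 0 0)], sign=-1
Σ_t [0,0]: t=0:+1/69120 = 1/69120
(3j)²=2/143 [(3 4 7; 2 0 -2)], sign=-1
⇒ 4πI² = 7350/20449
I = (+1)√(7350/20449/(4π)) = 0.16912301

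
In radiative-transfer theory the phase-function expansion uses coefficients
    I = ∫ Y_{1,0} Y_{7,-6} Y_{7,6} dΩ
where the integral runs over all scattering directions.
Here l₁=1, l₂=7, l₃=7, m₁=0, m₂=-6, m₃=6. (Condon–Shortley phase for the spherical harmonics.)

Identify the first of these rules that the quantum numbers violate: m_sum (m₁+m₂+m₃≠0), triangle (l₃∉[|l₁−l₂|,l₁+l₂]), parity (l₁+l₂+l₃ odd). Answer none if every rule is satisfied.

parity

azimuthal sum: 0 − 6 + 6 = 0  ✓
6 ≤ 7 ≤ 8 (triangle on l)  ✓
L = 1 + 7 + 7 = 15 (odd)  ✗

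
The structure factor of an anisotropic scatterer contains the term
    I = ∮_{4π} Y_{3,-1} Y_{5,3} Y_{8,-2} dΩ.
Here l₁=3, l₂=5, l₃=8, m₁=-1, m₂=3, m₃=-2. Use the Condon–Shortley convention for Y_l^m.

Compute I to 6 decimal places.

0.109077

m-sum 0 ✓  L=16 even ✓  2≤8≤8 ✓
Π(2lᵢ+1) = 7×11×17 = 1309
triangle coeff Δ(3,5,8) = 1/136136
Σ_t [0,0]: t=0:+1/518400 = 1/518400
(3j)²=56/2431 [(3 5 8; 0 0 0)], sign=+1
Σ_t [0,0]: t=0:+1/3870720 = 1/3870720
(3j)²=675/136136 [(3 5 8; -1 3 -2)], sign=+1
⇒ 4πI² = 4725/31603
I = (+1)√(4725/31603/(4π)) = 0.10907666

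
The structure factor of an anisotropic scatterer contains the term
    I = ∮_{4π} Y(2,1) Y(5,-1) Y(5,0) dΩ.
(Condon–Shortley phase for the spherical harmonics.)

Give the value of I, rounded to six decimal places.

m-sum 0 ✓  L=12 even ✓  3≤5≤7 ✓
Π(2lᵢ+1) = 5×11×11 = 605
triangle coeff Δ(2,5,5) = 1/38610
Σ_t [0,2]: t=0:+1/2880 t=1:−1/576 t=2:+1/2880 = -1/960
(3j)²=10/429 [(2 5 5; 0 0 0)], sign=+1
Σ_t [0,1]: t=0:+1/1152 t=1:−1/1440 = 1/5760
(3j)²=1/858 [(2 5 5; 1 -1 0)], sign=-1
⇒ 4πI² = 25/1521
I = (-1)√(25/1521/(4π)) = -0.03616600

-0.036166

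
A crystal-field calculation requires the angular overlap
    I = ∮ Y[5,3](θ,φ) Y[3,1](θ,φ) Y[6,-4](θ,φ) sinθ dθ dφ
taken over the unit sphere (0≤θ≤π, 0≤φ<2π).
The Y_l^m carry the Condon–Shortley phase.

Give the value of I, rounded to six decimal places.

0.113950

Checks pass: Σm=0; 14 even; l₃=6∈[2,8].
(2·5+1)(2·3+1)(2·6+1) = 1001
Δ: 2! 8! 4! / 15! → 1/675675
sum: t=0:+1/8640 t=1:−1/2304 t=2:+1/8640 = -7/34560
3j²(5 3 6; 0 0 0) = Δ·Π!·Σ² = 7/429  (sign -1)
sum: t=0:+1/69120 t=1:−1/30240 t=2:+1/322560 = -1/64512
3j²(5 3 6; 3 1 -4) = Δ·Π!·Σ² = 10/1001  (sign -1)
combine: 4πI² = 1001·7/429·10/1001 = 70/429
take √, sign +1: I = 0.11395029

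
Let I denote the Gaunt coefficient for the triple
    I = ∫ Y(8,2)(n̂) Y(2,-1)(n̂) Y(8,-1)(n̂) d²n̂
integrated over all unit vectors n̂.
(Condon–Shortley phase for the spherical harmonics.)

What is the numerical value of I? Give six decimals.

0.068038

m-sum 0 ✓  L=18 even ✓  6≤8≤10 ✓
Π(2lᵢ+1) = 17×5×17 = 1445
triangle coeff Δ(8,2,8) = 1/348840
Σ_t [0,2]: t=0:+1/116121600 t=1:−1/25401600 t=2:+1/116121600 = -1/45158400
(3j)²=24/1615 [(8 2 8; 0 0 0)], sign=-1
Σ_t [0,1]: t=0:+1/58060800 t=1:−1/87091200 = 1/174182400
(3j)²=7/2584 [(8 2 8; 2 -1 -1)], sign=-1
⇒ 4πI² = 21/361
I = (+1)√(21/361/(4π)) = 0.06803793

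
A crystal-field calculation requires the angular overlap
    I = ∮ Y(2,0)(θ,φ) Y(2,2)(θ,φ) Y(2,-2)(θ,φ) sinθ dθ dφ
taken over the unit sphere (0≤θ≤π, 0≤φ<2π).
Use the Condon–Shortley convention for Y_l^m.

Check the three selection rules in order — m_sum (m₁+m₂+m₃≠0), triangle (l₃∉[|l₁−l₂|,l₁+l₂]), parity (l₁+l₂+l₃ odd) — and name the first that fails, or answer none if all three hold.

none

Σmᵢ = 0  ✓
l₃∈[|l₁−l₂|,l₁+l₂]=[0,4], have l₃=2  ✓
Σlᵢ = 6 ⇒ even  ✓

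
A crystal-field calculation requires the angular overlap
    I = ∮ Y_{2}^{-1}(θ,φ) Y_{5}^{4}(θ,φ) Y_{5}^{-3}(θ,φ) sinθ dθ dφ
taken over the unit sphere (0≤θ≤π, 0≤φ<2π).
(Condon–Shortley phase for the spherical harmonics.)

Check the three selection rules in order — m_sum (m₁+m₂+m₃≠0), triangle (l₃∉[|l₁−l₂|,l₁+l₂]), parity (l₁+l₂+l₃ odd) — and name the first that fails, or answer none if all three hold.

none

azimuthal sum: -1 + 4 − 3 = 0  ✓
3 ≤ 5 ≤ 7 (triangle on l)  ✓
L = 2 + 5 + 5 = 12 (even)  ✓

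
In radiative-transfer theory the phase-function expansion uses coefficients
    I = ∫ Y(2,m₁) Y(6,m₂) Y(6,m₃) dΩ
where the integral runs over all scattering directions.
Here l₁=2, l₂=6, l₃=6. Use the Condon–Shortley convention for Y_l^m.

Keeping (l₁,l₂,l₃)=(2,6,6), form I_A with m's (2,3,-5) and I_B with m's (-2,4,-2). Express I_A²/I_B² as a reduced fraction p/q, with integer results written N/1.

11/18

Shared (l₁,l₂,l₃)=(2,6,6): N and (l;000)² cancel in I_A²/I_B².
A: Δ = 2!·2!·10!/15! = 1/90090; Racah Σ t=0..0: t=0:+1/1451520 = 1/1451520; ⇒ 3j(2 6 6; 2 3 -5)² = 1/91, sgn -1
B: Δ = 2!·2!·10!/15! = 1/90090; Racah Σ t=2..2: t=2:+1/322560 = 1/322560; ⇒ 3j(2 6 6; -2 4 -2)² = 18/1001, sgn +1
I_A²/I_B² = (1/91)/(18/1001) = 11/18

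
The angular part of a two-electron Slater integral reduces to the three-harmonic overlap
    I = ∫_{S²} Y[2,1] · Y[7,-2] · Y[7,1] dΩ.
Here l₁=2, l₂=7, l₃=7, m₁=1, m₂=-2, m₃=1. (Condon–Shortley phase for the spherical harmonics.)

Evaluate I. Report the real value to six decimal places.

0.077064

Rules hold: Σm=0, L=16 even, 5≤7≤9.
N = 5·15·15 = 1125
Δ = 2!·2!·12!/17! = 1/185640
Racah Σ t=0..2: t=0:+1/2419200 t=1:−1/518400 t=2:+1/2419200 = -1/907200
⇒ 3j(2 7 7; 0 0 0)² = 56/3315, sgn +1
Racah Σ t=0..1: t=0:+1/1209600 t=1:−1/1935360 = 1/3225600
⇒ 3j(2 7 7; 1 -2 1)² = 243/61880, sgn +1
4πI² = N·(3j₀)²·(3jₘ)² = 3645/48841
I = +1·√(0.0746299/4π) = 0.07706400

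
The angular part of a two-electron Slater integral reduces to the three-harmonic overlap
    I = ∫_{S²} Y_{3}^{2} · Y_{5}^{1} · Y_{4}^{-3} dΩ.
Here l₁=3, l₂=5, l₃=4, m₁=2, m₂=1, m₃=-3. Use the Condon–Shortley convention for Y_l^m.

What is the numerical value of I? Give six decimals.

0.160929

Checks pass: Σm=0; 12 even; l₃=4∈[2,8].
(2·3+1)(2·5+1)(2·4+1) = 693
Δ: 4! 2! 6! / 13! → 1/180180
sum: t=1:−1/576 t=2:+1/144 t=3:−1/576 = 1/288
3j²(3 5 4; 0 0 0) = Δ·Π!·Σ² = 20/1001  (sign +1)
sum: t=0:+1/17280 t=1:−1/1440 = -11/17280
3j²(3 5 4; 2 1 -3) = Δ·Π!·Σ² = 11/468  (sign +1)
combine: 4πI² = 693·20/1001·11/468 = 55/169
take √, sign +1: I = 0.16092854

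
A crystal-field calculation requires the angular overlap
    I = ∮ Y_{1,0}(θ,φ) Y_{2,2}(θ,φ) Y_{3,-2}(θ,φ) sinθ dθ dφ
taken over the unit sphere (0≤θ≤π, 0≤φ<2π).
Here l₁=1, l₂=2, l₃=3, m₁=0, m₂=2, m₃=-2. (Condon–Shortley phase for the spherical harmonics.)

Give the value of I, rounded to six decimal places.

m-sum 0 ✓  L=6 even ✓  1≤3≤3 ✓
Π(2lᵢ+1) = 3×5×7 = 105
triangle coeff Δ(1,2,3) = 1/105
Σ_t [0,0]: t=0:+1/4 = 1/4
(3j)²=3/35 [(1 2 3; 0 0 0)], sign=-1
Σ_t [0,0]: t=0:+1/24 = 1/24
(3j)²=1/21 [(1 2 3; 0 2 -2)], sign=-1
⇒ 4πI² = 3/7
I = (+1)√(3/7/(4π)) = 0.18467439

0.184674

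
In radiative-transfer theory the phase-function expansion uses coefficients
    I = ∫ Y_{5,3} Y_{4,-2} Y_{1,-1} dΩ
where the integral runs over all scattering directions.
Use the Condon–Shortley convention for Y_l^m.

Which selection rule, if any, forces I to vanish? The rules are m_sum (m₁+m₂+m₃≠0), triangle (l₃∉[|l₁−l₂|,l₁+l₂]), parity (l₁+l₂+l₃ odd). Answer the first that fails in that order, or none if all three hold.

none

azimuthal sum: 3 − 2 − 1 = 0  ✓
1 ≤ 1 ≤ 9 (triangle on l)  ✓
L = 5 + 4 + 1 = 10 (even)  ✓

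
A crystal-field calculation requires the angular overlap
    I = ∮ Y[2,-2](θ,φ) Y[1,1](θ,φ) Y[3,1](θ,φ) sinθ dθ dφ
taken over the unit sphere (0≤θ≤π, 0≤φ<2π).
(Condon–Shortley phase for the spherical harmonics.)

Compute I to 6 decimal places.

m-sum 0 ✓  L=6 even ✓  1≤3≤3 ✓
Π(2lᵢ+1) = 5×3×7 = 105
triangle coeff Δ(2,1,3) = 1/105
Σ_t [0,0]: t=0:+1/4 = 1/4
(3j)²=3/35 [(2 1 3; 0 0 0)], sign=-1
Σ_t [0,0]: t=0:+1/48 = 1/48
(3j)²=1/105 [(2 1 3; -2 1 1)], sign=+1
⇒ 4πI² = 3/35
I = (-1)√(3/35/(4π)) = -0.08258890

-0.082589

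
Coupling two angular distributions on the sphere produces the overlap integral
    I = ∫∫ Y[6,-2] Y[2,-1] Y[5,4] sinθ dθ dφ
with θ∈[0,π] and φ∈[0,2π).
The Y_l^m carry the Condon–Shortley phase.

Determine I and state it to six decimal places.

0.000000

m-sum = -2 − 1 + 4 = 1 ≠ 0 ⇒ I = 0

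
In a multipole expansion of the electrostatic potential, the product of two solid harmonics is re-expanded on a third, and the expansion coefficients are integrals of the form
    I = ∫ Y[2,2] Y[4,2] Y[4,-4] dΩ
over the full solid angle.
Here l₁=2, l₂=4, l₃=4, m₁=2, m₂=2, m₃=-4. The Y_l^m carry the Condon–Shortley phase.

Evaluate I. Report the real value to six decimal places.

-0.106180

Rules hold: Σm=0, L=10 even, 2≤4≤6.
N = 5·9·9 = 405
Δ = 2!·2!·6!/11! = 1/13860
Racah Σ t=0..2: t=0:+1/192 t=1:−1/36 t=2:+1/192 = -5/288
⇒ 3j(2 4 4; 0 0 0)² = 20/693, sgn -1
Racah Σ t=0..0: t=0:+1/2880 = 1/2880
⇒ 3j(2 4 4; 2 2 -4)² = 2/165, sgn +1
4πI² = N·(3j₀)²·(3jₘ)² = 120/847
I = -1·√(0.141677/4π) = -0.10618031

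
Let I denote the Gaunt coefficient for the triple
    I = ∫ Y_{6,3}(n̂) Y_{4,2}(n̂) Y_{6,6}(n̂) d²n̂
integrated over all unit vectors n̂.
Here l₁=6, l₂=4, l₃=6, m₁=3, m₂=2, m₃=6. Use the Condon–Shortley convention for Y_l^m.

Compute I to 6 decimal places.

m-sum = 3 + 2 + 6 = 11 ≠ 0 ⇒ I = 0

0.000000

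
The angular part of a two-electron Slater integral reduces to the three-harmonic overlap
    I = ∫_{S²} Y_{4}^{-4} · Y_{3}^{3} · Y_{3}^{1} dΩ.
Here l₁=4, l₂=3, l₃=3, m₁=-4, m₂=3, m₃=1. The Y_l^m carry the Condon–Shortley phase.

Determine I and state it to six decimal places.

Rules hold: Σm=0, L=10 even, 1≤3≤7.
N = 9·7·7 = 441
Δ = 4!·4!·2!/11! = 1/34650
Racah Σ t=1..3: t=1:−1/72 t=2:+1/16 t=3:−1/72 = 5/144
⇒ 3j(4 3 3; 0 0 0)² = 2/77, sgn -1
Racah Σ t=4..4: t=4:+1/1152 = 1/1152
⇒ 3j(4 3 3; -4 3 1)² = 1/33, sgn +1
4πI² = N·(3j₀)²·(3jₘ)² = 42/121
I = -1·√(0.347107/4π) = -0.16619847

-0.166198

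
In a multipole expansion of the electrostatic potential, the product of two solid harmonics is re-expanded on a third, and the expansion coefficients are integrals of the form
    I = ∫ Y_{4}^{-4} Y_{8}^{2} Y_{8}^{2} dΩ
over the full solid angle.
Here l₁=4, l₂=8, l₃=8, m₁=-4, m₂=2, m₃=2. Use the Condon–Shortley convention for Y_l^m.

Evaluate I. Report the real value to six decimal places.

0.171997

Rules hold: Σm=0, L=20 even, 4≤8≤12.
N = 9·17·17 = 2601
Δ = 4!·4!·12!/21! = 1/185175900
Racah Σ t=0..4: t=0:+1/557383680 t=1:−1/21772800 t=2:+1/8294400 t=3:−1/21772800 t=4:+1/557383680 = 1/30965760
⇒ 3j(4 8 8; 0 0 0)² = 36/4199, sgn +1
Racah Σ t=4..4: t=4:+1/298598400 = 1/298598400
⇒ 3j(4 8 8; -4 2 2)² = 70/4199, sgn +1
4πI² = N·(3j₀)²·(3jₘ)² = 22680/61009
I = +1·√(0.371748/4π) = 0.17199651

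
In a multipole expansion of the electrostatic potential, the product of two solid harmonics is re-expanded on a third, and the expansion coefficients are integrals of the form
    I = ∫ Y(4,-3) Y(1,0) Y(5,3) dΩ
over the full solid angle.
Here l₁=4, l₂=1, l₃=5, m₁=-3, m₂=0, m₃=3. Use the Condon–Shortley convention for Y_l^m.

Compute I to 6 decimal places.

-0.196426

Checks pass: Σm=0; 10 even; l₃=5∈[3,5].
(2·4+1)(2·1+1)(2·5+1) = 297
Δ: 0! 8! 2! / 11! → 1/495
sum: t=0:+1/576 = 1/576
3j²(4 1 5; 0 0 0) = Δ·Π!·Σ² = 5/99  (sign -1)
sum: t=0:+1/5040 = 1/5040
3j²(4 1 5; -3 0 3) = Δ·Π!·Σ² = 16/495  (sign +1)
combine: 4πI² = 297·5/99·16/495 = 16/33
take √, sign -1: I = -0.19642560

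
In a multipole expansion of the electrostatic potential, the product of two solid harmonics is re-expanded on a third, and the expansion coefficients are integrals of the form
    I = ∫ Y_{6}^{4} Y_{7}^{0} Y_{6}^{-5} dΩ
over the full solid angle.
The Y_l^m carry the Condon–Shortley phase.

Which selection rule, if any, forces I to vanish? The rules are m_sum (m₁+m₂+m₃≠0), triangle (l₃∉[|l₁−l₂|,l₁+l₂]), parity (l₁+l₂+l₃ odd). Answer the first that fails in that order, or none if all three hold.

m_sum

m₁+m₂+m₃ = 4 + 0 − 5 = -1  ✗
triangle: |6−7|=1 ≤ l₃=6 ≤ 6+7=13
parity: l₁+l₂+l₃ = 19 is odd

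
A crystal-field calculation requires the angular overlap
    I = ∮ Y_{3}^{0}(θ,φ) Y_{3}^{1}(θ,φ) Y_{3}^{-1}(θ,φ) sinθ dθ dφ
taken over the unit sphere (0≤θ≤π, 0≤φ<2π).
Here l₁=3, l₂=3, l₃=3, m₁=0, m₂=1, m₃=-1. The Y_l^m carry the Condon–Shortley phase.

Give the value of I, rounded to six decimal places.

L=9 odd ⇒ parity kills the (l;000) factor ⇒ I = 0

0.000000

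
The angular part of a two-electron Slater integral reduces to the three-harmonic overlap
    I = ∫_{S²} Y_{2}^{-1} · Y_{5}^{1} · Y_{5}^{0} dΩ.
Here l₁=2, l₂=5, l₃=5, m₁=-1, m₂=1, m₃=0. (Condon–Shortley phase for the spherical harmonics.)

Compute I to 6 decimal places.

Checks pass: Σm=0; 12 even; l₃=5∈[3,7].
(2·2+1)(2·5+1)(2·5+1) = 605
Δ: 2! 2! 8! / 13! → 1/38610
sum: t=0:+1/2880 t=1:−1/576 t=2:+1/2880 = -1/960
3j²(2 5 5; 0 0 0) = Δ·Π!·Σ² = 10/429  (sign +1)
sum: t=1:−1/1440 t=2:+1/1152 = 1/5760
3j²(2 5 5; -1 1 0) = Δ·Π!·Σ² = 1/858  (sign -1)
combine: 4πI² = 605·10/429·1/858 = 25/1521
take √, sign -1: I = -0.03616600

-0.036166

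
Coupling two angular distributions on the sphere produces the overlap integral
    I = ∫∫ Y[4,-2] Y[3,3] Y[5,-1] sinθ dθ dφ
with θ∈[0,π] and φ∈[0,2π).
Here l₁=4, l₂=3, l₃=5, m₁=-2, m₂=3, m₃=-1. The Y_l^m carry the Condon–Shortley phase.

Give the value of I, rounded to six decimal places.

m-sum 0 ✓  L=12 even ✓  1≤5≤7 ✓
Π(2lᵢ+1) = 9×7×11 = 693
triangle coeff Δ(4,3,5) = 1/180180
Σ_t [0,2]: t=0:+1/576 t=1:−1/144 t=2:+1/576 = -1/288
(3j)²=20/1001 [(4 3 5; 0 0 0)], sign=+1
Σ_t [2,2]: t=2:+1/2304 = 1/2304
(3j)²=75/4004 [(4 3 5; -2 3 -1)], sign=+1
⇒ 4πI² = 3375/13013
I = (+1)√(3375/13013/(4π)) = 0.14366244

0.143662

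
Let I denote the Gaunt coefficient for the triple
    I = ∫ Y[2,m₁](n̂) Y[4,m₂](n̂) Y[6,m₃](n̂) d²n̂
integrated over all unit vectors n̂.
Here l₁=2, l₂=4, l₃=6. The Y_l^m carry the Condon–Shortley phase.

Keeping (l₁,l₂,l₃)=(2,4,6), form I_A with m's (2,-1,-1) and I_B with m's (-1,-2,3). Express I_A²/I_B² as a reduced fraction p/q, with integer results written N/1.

5/36

Same 2,4,6: normalisation and zero-m 3j drop out of the ratio.
A: Δ: 0! 4! 8! / 13! → 1/6435; sum: t=0:+1/17280 = 1/17280; 3j²(2 4 6; 2 -1 -1) = Δ·Π!·Σ² = 7/1287  (sign -1)
B: Δ: 0! 4! 8! / 13! → 1/6435; sum: t=0:+1/8640 = 1/8640; 3j²(2 4 6; -1 -2 3) = Δ·Π!·Σ² = 28/715  (sign -1)
I_A²/I_B² = (7/1287)/(28/715) = 5/36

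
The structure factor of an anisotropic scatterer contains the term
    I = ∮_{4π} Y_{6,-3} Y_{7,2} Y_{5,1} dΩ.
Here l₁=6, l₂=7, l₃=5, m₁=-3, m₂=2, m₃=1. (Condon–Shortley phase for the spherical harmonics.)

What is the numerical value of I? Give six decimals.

-0.121943

Rules hold: Σm=0, L=18 even, 1≤5≤13.
N = 13·15·11 = 2145
Δ = 8!·4!·6!/19! = 1/174594420
Racah Σ t=2..6: t=2:+1/4147200 t=3:−1/207360 t=4:+1/82944 t=5:−1/207360 t=6:+1/4147200 = 1/345600
⇒ 3j(6 7 5; 0 0 0)² = 420/46189, sgn -1
Racah Σ t=5..8: t=5:−1/829440 t=6:+1/311040 t=7:−1/967680 t=8:+1/29030400 = 11/10886400
⇒ 3j(6 7 5; -3 2 1)² = 1408/146965, sgn +1
4πI² = N·(3j₀)²·(3jₘ)² = 253440/1356277
I = -1·√(0.186864/4π) = -0.12194344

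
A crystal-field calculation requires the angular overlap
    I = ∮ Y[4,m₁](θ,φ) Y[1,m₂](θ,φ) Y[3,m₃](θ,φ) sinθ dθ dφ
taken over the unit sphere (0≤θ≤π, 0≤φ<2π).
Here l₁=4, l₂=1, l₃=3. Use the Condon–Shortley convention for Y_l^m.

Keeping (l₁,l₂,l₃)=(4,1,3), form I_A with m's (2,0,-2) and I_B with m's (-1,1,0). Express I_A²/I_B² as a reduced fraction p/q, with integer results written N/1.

6/5

Shared (l₁,l₂,l₃)=(4,1,3): N and (l;000)² cancel in I_A²/I_B².
A: Δ = 2!·6!·0!/9! = 1/252; Racah Σ t=1..1: t=1:−1/120 = -1/120; ⇒ 3j(4 1 3; 2 0 -2)² = 1/21, sgn +1
B: Δ = 2!·6!·0!/9! = 1/252; Racah Σ t=2..2: t=2:+1/72 = 1/72; ⇒ 3j(4 1 3; -1 1 0)² = 5/126, sgn -1
I_A²/I_B² = (1/21)/(5/126) = 6/5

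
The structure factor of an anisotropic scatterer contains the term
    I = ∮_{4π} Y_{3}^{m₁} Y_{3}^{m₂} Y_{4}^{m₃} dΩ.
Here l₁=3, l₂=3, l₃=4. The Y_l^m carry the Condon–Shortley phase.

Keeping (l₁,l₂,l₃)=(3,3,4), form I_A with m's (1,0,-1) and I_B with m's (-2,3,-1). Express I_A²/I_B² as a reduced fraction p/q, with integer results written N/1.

1/2

Shared (l₁,l₂,l₃)=(3,3,4): N and (l;000)² cancel in I_A²/I_B².
A: Δ = 2!·4!·4!/11! = 1/34650; Racah Σ t=0..2: t=0:+1/48 t=1:−1/24 t=2:+1/288 = -5/288; ⇒ 3j(3 3 4; 1 0 -1)² = 5/462, sgn +1
B: Δ = 2!·4!·4!/11! = 1/34650; Racah Σ t=2..2: t=2:+1/288 = 1/288; ⇒ 3j(3 3 4; -2 3 -1)² = 5/231, sgn -1
I_A²/I_B² = (5/462)/(5/231) = 1/2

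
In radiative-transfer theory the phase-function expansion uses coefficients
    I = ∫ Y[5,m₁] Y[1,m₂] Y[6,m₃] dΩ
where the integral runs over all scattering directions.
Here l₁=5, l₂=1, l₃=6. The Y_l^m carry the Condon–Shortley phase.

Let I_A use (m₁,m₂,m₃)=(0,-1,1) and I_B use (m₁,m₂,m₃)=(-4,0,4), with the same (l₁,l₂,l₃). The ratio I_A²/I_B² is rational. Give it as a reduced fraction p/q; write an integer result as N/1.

l's match ⇒ only the (l;m) 3-j factors differ between A and B.
A: triangle coeff Δ(5,1,6) = 1/858; Σ_t [0,0]: t=0:+1/28800 = 1/28800; (3j)²=7/286 [(5 1 6; 0 -1 1)], sign=-1
B: triangle coeff Δ(5,1,6) = 1/858; Σ_t [0,0]: t=0:+1/362880 = 1/362880; (3j)²=10/429 [(5 1 6; -4 0 4)], sign=+1
I_A²/I_B² = (7/286)/(10/429) = 21/20

21/20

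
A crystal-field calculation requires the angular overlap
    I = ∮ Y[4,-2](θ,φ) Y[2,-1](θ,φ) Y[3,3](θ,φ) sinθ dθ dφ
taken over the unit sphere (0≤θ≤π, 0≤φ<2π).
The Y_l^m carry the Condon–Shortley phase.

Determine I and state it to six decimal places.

0.000000

l₁+l₂+l₃=9 is odd: 3j(l;000)=0 ⇒ I=0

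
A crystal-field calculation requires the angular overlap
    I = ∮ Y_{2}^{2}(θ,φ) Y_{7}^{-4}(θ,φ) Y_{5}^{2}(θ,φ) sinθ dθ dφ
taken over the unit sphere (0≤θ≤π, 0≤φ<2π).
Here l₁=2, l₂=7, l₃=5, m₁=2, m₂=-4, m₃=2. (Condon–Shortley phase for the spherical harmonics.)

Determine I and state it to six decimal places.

Rules hold: Σm=0, L=14 even, 5≤5≤9.
N = 5·15·11 = 825
Δ = 4!·0!·10!/15! = 1/15015
Racah Σ t=2..2: t=2:+1/57600 = 1/57600
⇒ 3j(2 7 5; 0 0 0)² = 21/715, sgn -1
Racah Σ t=0..0: t=0:+1/725760 = 1/725760
⇒ 3j(2 7 5; 2 -4 2)² = 2/91, sgn -1
4πI² = N·(3j₀)²·(3jₘ)² = 90/169
I = +1·√(0.532544/4π) = 0.20586047

0.205860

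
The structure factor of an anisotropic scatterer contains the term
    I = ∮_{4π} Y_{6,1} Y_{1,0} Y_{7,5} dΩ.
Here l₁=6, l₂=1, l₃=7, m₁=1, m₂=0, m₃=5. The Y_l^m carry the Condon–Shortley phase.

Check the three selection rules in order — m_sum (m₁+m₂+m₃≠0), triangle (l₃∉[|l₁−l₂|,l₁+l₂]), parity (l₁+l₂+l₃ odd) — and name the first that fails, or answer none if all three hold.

m_sum

m₁+m₂+m₃ = 1 + 0 + 5 = 6  ✗
triangle: |6−1|=5 ≤ l₃=7 ≤ 6+1=7
parity: l₁+l₂+l₃ = 14 is even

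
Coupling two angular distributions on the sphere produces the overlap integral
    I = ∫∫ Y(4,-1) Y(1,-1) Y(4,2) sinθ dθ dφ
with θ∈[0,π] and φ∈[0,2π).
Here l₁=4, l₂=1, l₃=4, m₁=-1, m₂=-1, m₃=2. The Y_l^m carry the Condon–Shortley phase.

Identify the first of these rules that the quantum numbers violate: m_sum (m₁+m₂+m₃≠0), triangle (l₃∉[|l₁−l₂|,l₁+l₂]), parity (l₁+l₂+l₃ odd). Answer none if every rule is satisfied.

parity

m₁+m₂+m₃ = -1 − 1 + 2 = 0  ✓
triangle: |4−1|=3 ≤ l₃=4 ≤ 4+1=5  ✓
parity: l₁+l₂+l₃ = 9 is odd  ✗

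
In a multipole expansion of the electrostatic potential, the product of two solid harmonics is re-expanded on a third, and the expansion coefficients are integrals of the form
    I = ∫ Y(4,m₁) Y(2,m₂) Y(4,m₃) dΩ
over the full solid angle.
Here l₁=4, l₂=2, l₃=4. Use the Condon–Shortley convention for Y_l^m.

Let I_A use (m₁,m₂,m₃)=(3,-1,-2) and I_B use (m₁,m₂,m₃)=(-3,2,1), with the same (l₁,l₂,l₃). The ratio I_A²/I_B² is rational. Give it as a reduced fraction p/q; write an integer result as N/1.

l's match ⇒ only the (l;m) 3-j factors differ between A and B.
A: triangle coeff Δ(4,2,4) = 1/13860; Σ_t [0,1]: t=0:+1/240 t=1:−1/1440 = 1/288; (3j)²=5/132 [(4 2 4; 3 -1 -2)], sign=+1
B: triangle coeff Δ(4,2,4) = 1/13860; Σ_t [2,2]: t=2:+1/480 = 1/480; (3j)²=3/110 [(4 2 4; -3 2 1)], sign=-1
I_A²/I_B² = (5/132)/(3/110) = 25/18

25/18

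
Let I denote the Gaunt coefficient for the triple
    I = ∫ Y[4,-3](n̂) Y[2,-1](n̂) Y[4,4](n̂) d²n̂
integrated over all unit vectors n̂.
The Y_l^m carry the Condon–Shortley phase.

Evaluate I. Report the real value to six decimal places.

0.198645

Rules hold: Σm=0, L=10 even, 2≤4≤6.
N = 9·5·9 = 405
Δ = 2!·6!·2!/11! = 1/13860
Racah Σ t=0..2: t=0:+1/192 t=1:−1/36 t=2:+1/192 = -5/288
⇒ 3j(4 2 4; 0 0 0)² = 20/693, sgn -1
Racah Σ t=1..1: t=1:−1/1440 = -1/1440
⇒ 3j(4 2 4; -3 -1 4)² = 7/165, sgn -1
4πI² = N·(3j₀)²·(3jₘ)² = 60/121
I = +1·√(0.495868/4π) = 0.19864517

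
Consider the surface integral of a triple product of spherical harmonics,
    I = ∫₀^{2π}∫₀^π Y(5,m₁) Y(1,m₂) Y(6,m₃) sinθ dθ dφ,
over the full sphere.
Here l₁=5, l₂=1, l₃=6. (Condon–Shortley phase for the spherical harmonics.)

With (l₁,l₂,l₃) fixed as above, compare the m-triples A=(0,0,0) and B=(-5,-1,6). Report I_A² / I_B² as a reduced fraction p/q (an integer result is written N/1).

6/11

Shared (l₁,l₂,l₃)=(5,1,6): N and (l;000)² cancel in I_A²/I_B².
A: Δ = 0!·10!·2!/13! = 1/858; Racah Σ t=0..0: t=0:+1/14400 = 1/14400; ⇒ 3j(5 1 6; 0 0 0)² = 6/143, sgn +1
B: Δ = 0!·10!·2!/13! = 1/858; Racah Σ t=0..0: t=0:+1/7257600 = 1/7257600; ⇒ 3j(5 1 6; -5 -1 6)² = 1/13, sgn +1
I_A²/I_B² = (6/143)/(1/13) = 6/11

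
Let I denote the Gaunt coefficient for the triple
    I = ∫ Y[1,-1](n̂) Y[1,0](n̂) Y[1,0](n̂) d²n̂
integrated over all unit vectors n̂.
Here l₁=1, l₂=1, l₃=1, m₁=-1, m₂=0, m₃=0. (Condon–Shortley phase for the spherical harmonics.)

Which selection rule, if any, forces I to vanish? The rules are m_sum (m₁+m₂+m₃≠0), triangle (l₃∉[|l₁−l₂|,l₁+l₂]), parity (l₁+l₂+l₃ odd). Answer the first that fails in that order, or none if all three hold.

m_sum

m₁+m₂+m₃ = -1 + 0 + 0 = -1  ✗
triangle: |1−1|=0 ≤ l₃=1 ≤ 1+1=2
parity: l₁+l₂+l₃ = 3 is odd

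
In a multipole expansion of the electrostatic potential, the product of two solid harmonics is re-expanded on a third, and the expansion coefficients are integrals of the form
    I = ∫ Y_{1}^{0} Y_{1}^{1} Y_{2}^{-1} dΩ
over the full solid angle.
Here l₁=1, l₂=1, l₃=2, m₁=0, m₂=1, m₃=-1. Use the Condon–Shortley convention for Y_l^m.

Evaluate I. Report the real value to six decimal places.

Checks pass: Σm=0; 4 even; l₃=2∈[0,2].
(2·1+1)(2·1+1)(2·2+1) = 45
Δ: 0! 2! 2! / 5! → 1/30
sum: t=0:+1/1 = 1/1
3j²(1 1 2; 0 0 0) = Δ·Π!·Σ² = 2/15  (sign +1)
sum: t=0:+1/2 = 1/2
3j²(1 1 2; 0 1 -1) = Δ·Π!·Σ² = 1/10  (sign -1)
combine: 4πI² = 45·2/15·1/10 = 3/5
take √, sign -1: I = -0.21850969

-0.218510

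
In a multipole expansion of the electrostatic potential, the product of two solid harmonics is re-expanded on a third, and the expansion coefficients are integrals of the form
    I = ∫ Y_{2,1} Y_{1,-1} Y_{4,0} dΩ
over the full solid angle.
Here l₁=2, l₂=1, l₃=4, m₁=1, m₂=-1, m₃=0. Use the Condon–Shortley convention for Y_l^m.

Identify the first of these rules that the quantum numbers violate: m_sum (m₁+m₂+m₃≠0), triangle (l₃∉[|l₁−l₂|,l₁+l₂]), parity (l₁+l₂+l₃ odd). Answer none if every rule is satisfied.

azimuthal sum: 1 − 1 + 0 = 0  ✓
1 ≤ 4 ≤ 3 (triangle on l)  ✗
L = 2 + 1 + 4 = 7 (odd)

triangle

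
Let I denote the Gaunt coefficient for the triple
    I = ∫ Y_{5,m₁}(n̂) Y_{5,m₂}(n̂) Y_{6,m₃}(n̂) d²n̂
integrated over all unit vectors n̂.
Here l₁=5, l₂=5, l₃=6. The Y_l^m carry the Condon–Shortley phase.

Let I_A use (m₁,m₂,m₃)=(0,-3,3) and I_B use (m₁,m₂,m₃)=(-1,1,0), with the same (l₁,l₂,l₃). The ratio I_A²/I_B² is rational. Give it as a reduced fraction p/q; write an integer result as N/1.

Shared (l₁,l₂,l₃)=(5,5,6): N and (l;000)² cancel in I_A²/I_B².
A: Δ = 4!·6!·6!/17! = 1/28588560; Racah Σ t=0..2: t=0:+1/138240 t=1:−1/34560 t=2:+1/103680 = -1/82944; ⇒ 3j(5 5 6; 0 -3 3)² = 125/9724, sgn +1
B: Δ = 4!·6!·6!/17! = 1/28588560; Racah Σ t=0..4: t=0:+1/12441600 t=1:−1/86400 t=2:+1/9216 t=3:−1/7776 t=4:+1/55296 = -7/518400; ⇒ 3j(5 5 6; -1 1 0)² = 12/12155, sgn -1
I_A²/I_B² = (125/9724)/(12/12155) = 625/48

625/48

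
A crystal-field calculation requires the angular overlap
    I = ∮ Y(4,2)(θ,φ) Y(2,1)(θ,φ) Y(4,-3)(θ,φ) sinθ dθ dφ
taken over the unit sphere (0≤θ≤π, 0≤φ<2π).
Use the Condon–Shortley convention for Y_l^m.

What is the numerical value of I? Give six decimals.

-0.187702

Rules hold: Σm=0, L=10 even, 2≤4≤6.
N = 9·5·9 = 405
Δ = 2!·6!·2!/11! = 1/13860
Racah Σ t=0..2: t=0:+1/192 t=1:−1/36 t=2:+1/192 = -5/288
⇒ 3j(4 2 4; 0 0 0)² = 20/693, sgn -1
Racah Σ t=1..2: t=1:−1/240 t=2:+1/1440 = -1/288
⇒ 3j(4 2 4; 2 1 -3)² = 5/132, sgn +1
4πI² = N·(3j₀)²·(3jₘ)² = 375/847
I = -1·√(0.442739/4π) = -0.18770204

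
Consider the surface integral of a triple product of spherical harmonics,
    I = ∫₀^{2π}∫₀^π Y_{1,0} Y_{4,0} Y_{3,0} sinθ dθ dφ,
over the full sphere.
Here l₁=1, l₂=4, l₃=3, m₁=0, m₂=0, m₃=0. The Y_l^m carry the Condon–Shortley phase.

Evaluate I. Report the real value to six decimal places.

Checks pass: Σm=0; 8 even; l₃=3∈[3,5].
(2·1+1)(2·4+1)(2·3+1) = 189
Δ: 2! 0! 6! / 9! → 1/252
sum: t=1:−1/36 = -1/36
3j²(1 4 3; 0 0 0) = Δ·Π!·Σ² = 4/63  (sign +1)
(m-triple is (0,0,0) — same symbol as above.)
combine: 4πI² = 189·4/63·4/63 = 16/21
take √, sign +1: I = 0.24623252

0.246233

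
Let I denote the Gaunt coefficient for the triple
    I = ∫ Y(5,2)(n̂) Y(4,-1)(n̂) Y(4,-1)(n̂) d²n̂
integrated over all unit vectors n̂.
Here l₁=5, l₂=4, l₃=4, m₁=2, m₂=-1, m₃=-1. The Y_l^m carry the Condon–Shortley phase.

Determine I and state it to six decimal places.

0.000000

Σlᵢ=13 odd — θ-integrand is odd under cosθ→−cosθ; I=0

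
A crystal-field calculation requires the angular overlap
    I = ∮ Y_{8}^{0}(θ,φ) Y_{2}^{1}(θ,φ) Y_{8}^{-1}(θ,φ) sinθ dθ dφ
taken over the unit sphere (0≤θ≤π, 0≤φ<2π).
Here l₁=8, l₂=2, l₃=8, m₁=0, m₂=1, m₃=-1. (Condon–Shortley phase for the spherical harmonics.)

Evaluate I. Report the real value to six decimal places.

-0.023001

m-sum 0 ✓  L=18 even ✓  6≤8≤10 ✓
Π(2lᵢ+1) = 17×5×17 = 1445
triangle coeff Δ(8,2,8) = 1/348840
Σ_t [0,2]: t=0:+1/116121600 t=1:−1/25401600 t=2:+1/116121600 = -1/45158400
(3j)²=24/1615 [(8 2 8; 0 0 0)], sign=-1
Σ_t [1,2]: t=1:−1/50803200 t=2:+1/58060800 = -1/406425600
(3j)²=1/3230 [(8 2 8; 0 1 -1)], sign=+1
⇒ 4πI² = 12/1805
I = (-1)√(12/1805/(4π)) = -0.02300102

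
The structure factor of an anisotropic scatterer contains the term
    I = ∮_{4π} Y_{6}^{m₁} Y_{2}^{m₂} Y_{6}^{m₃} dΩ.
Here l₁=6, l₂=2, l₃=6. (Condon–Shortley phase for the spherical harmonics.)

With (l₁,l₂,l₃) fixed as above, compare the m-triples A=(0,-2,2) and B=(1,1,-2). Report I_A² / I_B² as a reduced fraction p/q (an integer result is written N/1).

14/3

l's match ⇒ only the (l;m) 3-j factors differ between A and B.
A: triangle coeff Δ(6,2,6) = 1/90090; Σ_t [0,0]: t=0:+1/69120 = 1/69120; (3j)²=4/143 [(6 2 6; 0 -2 2)], sign=+1
B: triangle coeff Δ(6,2,6) = 1/90090; Σ_t [1,2]: t=1:−1/34560 t=2:+1/60480 = -1/80640; (3j)²=6/1001 [(6 2 6; 1 1 -2)], sign=-1
I_A²/I_B² = (4/143)/(6/1001) = 14/3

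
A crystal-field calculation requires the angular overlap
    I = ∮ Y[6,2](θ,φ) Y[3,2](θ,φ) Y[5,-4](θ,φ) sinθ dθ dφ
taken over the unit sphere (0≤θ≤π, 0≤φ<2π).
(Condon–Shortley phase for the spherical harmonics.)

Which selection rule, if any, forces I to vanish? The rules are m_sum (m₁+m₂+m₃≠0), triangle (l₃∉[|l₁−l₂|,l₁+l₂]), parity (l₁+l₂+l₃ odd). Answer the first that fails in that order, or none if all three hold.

m₁+m₂+m₃ = 2 + 2 − 4 = 0  ✓
triangle: |6−3|=3 ≤ l₃=5 ≤ 6+3=9  ✓
parity: l₁+l₂+l₃ = 14 is even  ✓

none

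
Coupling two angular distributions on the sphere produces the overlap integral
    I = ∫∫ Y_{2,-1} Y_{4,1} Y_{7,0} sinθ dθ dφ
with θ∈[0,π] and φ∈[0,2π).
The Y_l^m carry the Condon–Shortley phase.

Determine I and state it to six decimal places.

triangle: need 2≤l₃≤6, have 7; I=0

0.000000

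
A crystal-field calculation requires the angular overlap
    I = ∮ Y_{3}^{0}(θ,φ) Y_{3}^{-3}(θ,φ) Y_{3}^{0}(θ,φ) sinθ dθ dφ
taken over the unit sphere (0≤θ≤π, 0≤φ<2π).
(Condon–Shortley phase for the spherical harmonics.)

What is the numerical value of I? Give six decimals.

0.000000

0 − 3 + 0 = -3 ≠ 0: azimuthal integral kills it; I = 0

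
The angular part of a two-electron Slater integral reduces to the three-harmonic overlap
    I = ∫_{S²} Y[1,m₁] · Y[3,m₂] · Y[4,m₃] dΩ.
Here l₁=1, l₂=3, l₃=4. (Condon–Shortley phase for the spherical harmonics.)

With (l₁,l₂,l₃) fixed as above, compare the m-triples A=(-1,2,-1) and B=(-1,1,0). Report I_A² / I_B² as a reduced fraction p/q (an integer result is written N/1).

Same 1,3,4: normalisation and zero-m 3j drop out of the ratio.
A: Δ: 0! 2! 6! / 9! → 1/252; sum: t=0:+1/240 = 1/240; 3j²(1 3 4; -1 2 -1) = Δ·Π!·Σ² = 1/84  (sign -1)
B: Δ: 0! 2! 6! / 9! → 1/252; sum: t=0:+1/96 = 1/96; 3j²(1 3 4; -1 1 0) = Δ·Π!·Σ² = 1/42  (sign +1)
I_A²/I_B² = (1/84)/(1/42) = 1/2

1/2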